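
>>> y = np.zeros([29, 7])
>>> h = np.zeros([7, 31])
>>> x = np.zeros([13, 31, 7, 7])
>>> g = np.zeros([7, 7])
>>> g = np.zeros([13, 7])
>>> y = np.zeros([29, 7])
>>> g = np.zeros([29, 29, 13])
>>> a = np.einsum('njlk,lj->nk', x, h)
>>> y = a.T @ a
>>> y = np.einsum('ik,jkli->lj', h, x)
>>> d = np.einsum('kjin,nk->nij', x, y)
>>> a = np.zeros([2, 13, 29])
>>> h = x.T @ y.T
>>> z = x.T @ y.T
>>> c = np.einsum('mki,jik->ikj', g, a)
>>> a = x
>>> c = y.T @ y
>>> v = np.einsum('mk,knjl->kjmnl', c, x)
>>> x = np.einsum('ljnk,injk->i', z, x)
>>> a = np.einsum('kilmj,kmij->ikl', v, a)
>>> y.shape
(7, 13)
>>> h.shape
(7, 7, 31, 7)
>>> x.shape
(13,)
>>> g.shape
(29, 29, 13)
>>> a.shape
(7, 13, 13)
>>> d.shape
(7, 7, 31)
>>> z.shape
(7, 7, 31, 7)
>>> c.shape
(13, 13)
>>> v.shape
(13, 7, 13, 31, 7)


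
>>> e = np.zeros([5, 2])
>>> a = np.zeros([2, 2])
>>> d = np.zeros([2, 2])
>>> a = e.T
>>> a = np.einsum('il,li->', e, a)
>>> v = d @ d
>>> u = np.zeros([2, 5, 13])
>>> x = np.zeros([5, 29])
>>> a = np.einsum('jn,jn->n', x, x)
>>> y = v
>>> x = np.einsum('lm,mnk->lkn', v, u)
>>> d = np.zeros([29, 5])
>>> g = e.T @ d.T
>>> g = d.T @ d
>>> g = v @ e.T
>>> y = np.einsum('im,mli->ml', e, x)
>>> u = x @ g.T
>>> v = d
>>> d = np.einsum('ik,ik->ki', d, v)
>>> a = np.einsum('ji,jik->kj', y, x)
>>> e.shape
(5, 2)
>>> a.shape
(5, 2)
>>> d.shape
(5, 29)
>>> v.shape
(29, 5)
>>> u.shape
(2, 13, 2)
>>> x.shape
(2, 13, 5)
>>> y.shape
(2, 13)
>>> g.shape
(2, 5)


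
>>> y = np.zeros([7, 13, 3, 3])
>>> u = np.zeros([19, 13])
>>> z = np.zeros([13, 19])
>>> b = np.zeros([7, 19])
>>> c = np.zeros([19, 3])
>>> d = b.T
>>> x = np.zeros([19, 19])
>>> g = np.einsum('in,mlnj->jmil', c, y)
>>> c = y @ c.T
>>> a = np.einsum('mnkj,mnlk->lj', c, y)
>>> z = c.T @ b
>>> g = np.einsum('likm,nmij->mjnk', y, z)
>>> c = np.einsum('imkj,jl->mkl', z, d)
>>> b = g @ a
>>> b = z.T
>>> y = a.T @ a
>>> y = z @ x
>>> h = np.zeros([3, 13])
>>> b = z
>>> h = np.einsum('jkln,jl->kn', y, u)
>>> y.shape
(19, 3, 13, 19)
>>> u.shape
(19, 13)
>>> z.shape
(19, 3, 13, 19)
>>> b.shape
(19, 3, 13, 19)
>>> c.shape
(3, 13, 7)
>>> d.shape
(19, 7)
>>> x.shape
(19, 19)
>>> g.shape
(3, 19, 19, 3)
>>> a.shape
(3, 19)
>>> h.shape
(3, 19)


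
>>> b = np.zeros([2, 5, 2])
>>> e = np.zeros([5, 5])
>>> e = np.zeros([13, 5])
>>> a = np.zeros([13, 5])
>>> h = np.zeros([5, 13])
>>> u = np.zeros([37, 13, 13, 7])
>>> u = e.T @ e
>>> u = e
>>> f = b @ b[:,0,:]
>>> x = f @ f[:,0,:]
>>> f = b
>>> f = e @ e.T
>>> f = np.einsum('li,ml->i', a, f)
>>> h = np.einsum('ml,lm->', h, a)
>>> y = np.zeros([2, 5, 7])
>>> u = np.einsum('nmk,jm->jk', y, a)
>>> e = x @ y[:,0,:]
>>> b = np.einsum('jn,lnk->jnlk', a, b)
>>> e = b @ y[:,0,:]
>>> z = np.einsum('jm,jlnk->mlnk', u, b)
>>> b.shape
(13, 5, 2, 2)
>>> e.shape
(13, 5, 2, 7)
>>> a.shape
(13, 5)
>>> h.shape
()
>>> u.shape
(13, 7)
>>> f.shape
(5,)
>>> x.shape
(2, 5, 2)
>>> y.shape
(2, 5, 7)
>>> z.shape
(7, 5, 2, 2)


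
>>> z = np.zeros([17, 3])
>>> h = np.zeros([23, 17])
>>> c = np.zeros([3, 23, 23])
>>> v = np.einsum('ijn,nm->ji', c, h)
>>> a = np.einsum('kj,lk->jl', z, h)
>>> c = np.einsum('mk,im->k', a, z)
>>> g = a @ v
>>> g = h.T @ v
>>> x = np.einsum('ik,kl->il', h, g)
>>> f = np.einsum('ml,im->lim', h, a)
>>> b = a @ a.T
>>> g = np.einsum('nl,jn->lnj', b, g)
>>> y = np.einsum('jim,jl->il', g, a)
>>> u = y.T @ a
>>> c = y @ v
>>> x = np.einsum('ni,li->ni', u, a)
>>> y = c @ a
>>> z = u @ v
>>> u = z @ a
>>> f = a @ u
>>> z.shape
(23, 3)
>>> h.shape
(23, 17)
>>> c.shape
(3, 3)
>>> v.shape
(23, 3)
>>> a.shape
(3, 23)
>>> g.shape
(3, 3, 17)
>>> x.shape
(23, 23)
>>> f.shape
(3, 23)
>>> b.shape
(3, 3)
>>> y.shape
(3, 23)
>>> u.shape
(23, 23)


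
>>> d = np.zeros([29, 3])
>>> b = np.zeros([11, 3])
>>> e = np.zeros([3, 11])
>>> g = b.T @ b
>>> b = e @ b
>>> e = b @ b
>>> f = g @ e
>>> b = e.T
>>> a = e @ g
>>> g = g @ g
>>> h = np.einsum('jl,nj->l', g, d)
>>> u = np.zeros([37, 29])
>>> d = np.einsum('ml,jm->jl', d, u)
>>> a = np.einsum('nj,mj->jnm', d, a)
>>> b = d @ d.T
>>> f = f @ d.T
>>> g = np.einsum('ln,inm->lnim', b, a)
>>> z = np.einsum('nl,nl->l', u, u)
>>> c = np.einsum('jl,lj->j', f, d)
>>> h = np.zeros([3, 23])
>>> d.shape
(37, 3)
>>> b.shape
(37, 37)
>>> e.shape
(3, 3)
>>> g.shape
(37, 37, 3, 3)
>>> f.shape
(3, 37)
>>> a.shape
(3, 37, 3)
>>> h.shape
(3, 23)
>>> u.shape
(37, 29)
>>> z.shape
(29,)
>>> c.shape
(3,)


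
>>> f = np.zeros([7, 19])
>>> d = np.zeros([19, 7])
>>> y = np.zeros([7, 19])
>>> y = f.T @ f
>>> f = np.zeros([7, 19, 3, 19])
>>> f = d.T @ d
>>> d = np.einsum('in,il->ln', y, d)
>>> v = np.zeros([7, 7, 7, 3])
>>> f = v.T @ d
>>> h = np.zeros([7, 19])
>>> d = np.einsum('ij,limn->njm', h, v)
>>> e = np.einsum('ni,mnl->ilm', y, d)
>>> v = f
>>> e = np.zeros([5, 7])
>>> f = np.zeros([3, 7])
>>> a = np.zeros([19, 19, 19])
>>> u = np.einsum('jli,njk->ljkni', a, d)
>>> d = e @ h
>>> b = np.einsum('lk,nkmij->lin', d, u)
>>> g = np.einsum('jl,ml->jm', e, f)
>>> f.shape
(3, 7)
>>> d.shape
(5, 19)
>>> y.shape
(19, 19)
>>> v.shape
(3, 7, 7, 19)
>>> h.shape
(7, 19)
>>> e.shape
(5, 7)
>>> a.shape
(19, 19, 19)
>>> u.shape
(19, 19, 7, 3, 19)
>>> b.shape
(5, 3, 19)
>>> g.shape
(5, 3)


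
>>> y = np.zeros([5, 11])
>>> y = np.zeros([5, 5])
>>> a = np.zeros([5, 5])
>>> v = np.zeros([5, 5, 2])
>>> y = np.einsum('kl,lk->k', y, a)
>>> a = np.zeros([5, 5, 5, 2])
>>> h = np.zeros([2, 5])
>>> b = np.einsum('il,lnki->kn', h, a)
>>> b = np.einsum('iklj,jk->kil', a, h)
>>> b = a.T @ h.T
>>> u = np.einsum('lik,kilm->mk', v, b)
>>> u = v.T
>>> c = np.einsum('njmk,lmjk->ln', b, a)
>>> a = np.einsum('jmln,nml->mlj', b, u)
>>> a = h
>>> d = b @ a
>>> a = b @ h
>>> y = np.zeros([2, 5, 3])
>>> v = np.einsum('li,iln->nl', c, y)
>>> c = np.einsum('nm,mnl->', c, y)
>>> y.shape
(2, 5, 3)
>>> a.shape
(2, 5, 5, 5)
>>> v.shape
(3, 5)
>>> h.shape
(2, 5)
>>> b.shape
(2, 5, 5, 2)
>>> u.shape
(2, 5, 5)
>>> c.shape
()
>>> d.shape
(2, 5, 5, 5)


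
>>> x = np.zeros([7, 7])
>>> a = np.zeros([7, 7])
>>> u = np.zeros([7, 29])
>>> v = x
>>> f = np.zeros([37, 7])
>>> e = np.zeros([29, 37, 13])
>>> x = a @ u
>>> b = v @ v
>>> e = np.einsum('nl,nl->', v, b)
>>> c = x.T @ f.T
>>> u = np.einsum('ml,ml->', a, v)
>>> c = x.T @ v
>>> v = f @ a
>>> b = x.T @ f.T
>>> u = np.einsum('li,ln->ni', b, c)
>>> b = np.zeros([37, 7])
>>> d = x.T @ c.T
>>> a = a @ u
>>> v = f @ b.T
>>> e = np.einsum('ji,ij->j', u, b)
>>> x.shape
(7, 29)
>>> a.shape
(7, 37)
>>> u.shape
(7, 37)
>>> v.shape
(37, 37)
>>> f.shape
(37, 7)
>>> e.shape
(7,)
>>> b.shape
(37, 7)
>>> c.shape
(29, 7)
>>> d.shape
(29, 29)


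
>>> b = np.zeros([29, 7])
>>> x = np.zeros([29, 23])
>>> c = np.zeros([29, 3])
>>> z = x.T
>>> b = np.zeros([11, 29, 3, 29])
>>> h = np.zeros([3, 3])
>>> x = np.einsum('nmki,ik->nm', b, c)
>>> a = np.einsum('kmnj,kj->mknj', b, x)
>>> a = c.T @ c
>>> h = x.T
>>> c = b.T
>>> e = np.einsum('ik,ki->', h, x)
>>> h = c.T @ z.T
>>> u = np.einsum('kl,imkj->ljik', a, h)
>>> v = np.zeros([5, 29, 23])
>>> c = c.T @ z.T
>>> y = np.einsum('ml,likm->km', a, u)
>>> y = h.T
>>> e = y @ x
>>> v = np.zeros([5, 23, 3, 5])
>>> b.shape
(11, 29, 3, 29)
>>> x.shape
(11, 29)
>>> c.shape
(11, 29, 3, 23)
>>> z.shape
(23, 29)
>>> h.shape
(11, 29, 3, 23)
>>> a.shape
(3, 3)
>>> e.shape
(23, 3, 29, 29)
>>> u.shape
(3, 23, 11, 3)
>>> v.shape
(5, 23, 3, 5)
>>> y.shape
(23, 3, 29, 11)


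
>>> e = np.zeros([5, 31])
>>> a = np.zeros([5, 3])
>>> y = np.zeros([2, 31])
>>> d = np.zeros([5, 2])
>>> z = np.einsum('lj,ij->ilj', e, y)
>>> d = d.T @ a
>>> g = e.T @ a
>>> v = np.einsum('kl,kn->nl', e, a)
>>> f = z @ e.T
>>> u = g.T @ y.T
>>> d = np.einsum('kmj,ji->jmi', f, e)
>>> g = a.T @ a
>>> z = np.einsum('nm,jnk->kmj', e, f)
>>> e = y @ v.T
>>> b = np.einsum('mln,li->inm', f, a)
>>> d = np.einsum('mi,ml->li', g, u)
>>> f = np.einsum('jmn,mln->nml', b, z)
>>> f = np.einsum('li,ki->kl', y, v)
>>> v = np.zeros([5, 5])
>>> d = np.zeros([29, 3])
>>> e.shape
(2, 3)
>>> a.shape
(5, 3)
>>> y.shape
(2, 31)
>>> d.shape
(29, 3)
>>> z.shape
(5, 31, 2)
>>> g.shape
(3, 3)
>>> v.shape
(5, 5)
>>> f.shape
(3, 2)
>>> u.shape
(3, 2)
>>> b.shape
(3, 5, 2)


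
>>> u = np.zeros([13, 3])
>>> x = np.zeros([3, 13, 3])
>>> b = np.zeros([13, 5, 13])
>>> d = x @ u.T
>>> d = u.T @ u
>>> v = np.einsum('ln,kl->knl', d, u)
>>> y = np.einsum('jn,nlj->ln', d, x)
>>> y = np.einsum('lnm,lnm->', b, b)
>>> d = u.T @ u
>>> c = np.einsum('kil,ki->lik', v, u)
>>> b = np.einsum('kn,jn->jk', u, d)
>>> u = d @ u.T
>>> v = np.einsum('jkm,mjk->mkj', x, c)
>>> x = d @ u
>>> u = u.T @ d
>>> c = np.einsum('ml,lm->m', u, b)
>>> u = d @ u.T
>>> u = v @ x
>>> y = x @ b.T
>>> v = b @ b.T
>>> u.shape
(3, 13, 13)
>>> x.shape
(3, 13)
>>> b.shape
(3, 13)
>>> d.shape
(3, 3)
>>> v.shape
(3, 3)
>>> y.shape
(3, 3)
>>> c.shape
(13,)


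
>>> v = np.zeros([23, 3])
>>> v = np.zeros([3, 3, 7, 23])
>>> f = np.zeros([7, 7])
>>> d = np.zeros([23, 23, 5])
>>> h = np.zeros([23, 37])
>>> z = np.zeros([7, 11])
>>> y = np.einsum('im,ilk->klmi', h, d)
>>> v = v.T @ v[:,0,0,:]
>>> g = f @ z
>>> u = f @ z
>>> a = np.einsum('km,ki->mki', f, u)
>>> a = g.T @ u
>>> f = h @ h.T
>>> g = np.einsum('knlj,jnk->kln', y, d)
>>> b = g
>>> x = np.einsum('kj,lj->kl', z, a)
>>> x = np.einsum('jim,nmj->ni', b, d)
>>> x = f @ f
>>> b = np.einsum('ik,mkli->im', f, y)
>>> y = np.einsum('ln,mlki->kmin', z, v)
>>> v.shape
(23, 7, 3, 23)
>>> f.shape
(23, 23)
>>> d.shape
(23, 23, 5)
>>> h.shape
(23, 37)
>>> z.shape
(7, 11)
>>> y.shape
(3, 23, 23, 11)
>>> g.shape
(5, 37, 23)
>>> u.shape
(7, 11)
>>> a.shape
(11, 11)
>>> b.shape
(23, 5)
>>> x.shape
(23, 23)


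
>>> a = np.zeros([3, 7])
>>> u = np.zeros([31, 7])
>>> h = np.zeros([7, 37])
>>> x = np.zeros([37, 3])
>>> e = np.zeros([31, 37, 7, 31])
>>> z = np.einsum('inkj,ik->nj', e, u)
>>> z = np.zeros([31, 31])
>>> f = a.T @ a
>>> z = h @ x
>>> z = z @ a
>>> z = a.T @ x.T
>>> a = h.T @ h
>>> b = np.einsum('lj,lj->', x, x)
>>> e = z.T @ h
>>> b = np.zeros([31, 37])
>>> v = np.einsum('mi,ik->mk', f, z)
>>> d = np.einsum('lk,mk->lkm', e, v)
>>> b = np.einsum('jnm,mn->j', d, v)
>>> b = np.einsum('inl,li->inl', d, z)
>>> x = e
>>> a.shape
(37, 37)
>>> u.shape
(31, 7)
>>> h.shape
(7, 37)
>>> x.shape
(37, 37)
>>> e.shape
(37, 37)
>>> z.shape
(7, 37)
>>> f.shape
(7, 7)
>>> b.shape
(37, 37, 7)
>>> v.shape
(7, 37)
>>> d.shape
(37, 37, 7)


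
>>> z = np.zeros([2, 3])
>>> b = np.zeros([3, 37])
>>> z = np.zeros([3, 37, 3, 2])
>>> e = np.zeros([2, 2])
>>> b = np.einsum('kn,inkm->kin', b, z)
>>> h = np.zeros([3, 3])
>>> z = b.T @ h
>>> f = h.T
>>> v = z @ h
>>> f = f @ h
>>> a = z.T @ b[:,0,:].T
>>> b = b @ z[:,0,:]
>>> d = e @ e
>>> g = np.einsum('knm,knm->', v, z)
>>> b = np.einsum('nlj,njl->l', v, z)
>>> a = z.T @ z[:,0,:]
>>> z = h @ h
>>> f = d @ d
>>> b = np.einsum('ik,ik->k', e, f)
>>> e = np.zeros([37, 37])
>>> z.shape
(3, 3)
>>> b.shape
(2,)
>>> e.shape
(37, 37)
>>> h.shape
(3, 3)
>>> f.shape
(2, 2)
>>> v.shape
(37, 3, 3)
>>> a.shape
(3, 3, 3)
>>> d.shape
(2, 2)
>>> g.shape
()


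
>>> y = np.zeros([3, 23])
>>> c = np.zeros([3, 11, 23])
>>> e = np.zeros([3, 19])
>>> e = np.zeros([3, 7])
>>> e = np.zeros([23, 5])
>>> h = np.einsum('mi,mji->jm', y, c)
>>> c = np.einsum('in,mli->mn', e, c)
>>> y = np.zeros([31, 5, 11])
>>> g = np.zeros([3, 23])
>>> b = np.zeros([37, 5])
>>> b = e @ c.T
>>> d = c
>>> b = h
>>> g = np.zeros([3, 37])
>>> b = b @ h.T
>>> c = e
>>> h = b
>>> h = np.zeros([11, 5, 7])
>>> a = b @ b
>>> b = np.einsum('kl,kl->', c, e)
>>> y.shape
(31, 5, 11)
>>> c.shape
(23, 5)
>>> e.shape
(23, 5)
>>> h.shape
(11, 5, 7)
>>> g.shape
(3, 37)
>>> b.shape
()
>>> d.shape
(3, 5)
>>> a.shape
(11, 11)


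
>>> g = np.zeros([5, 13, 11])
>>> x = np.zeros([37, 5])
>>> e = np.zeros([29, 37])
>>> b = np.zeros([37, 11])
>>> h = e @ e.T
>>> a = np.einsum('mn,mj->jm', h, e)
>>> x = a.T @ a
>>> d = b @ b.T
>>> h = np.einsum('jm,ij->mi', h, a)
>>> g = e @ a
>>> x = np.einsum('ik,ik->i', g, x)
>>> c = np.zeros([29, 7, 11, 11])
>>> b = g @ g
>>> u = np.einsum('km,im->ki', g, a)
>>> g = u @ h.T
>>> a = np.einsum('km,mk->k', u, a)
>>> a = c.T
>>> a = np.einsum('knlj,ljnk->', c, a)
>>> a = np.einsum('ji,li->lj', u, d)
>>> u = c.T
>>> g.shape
(29, 29)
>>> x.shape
(29,)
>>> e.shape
(29, 37)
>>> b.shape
(29, 29)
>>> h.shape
(29, 37)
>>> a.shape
(37, 29)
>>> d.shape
(37, 37)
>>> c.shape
(29, 7, 11, 11)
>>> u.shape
(11, 11, 7, 29)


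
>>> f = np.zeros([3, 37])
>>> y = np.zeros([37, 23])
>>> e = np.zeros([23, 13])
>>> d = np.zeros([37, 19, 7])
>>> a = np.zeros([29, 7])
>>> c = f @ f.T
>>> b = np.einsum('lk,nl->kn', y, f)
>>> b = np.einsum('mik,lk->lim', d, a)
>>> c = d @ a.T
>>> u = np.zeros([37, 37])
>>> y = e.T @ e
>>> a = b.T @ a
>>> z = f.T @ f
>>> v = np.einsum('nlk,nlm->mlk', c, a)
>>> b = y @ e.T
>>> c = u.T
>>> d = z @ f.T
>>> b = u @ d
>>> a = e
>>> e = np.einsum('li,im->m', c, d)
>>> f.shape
(3, 37)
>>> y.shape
(13, 13)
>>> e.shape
(3,)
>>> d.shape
(37, 3)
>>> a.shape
(23, 13)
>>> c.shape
(37, 37)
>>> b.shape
(37, 3)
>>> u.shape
(37, 37)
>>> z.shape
(37, 37)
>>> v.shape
(7, 19, 29)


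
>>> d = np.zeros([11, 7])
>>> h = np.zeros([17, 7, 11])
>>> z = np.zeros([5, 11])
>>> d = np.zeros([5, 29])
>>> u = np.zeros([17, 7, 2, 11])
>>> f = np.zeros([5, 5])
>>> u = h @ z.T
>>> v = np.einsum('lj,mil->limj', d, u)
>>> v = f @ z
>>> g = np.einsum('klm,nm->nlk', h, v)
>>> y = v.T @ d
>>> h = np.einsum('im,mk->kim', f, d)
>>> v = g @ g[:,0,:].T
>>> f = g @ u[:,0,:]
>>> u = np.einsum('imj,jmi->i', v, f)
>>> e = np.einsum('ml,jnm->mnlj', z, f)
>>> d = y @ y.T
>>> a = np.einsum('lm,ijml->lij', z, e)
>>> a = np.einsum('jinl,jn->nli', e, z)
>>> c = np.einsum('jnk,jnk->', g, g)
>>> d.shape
(11, 11)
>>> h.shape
(29, 5, 5)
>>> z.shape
(5, 11)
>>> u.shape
(5,)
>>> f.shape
(5, 7, 5)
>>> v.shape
(5, 7, 5)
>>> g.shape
(5, 7, 17)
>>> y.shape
(11, 29)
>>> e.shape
(5, 7, 11, 5)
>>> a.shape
(11, 5, 7)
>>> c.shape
()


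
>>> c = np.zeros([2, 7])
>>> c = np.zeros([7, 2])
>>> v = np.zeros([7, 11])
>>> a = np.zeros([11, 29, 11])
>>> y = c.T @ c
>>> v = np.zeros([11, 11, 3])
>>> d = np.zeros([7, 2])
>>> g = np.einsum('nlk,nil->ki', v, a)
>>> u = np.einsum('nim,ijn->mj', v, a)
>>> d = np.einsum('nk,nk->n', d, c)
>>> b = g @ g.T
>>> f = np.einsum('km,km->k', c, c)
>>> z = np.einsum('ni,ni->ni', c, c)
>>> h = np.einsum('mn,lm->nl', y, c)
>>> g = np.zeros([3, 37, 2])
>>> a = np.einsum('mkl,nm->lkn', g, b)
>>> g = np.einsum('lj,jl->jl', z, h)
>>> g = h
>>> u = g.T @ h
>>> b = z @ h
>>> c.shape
(7, 2)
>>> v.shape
(11, 11, 3)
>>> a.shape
(2, 37, 3)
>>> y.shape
(2, 2)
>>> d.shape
(7,)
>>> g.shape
(2, 7)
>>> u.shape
(7, 7)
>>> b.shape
(7, 7)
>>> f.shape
(7,)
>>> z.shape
(7, 2)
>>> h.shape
(2, 7)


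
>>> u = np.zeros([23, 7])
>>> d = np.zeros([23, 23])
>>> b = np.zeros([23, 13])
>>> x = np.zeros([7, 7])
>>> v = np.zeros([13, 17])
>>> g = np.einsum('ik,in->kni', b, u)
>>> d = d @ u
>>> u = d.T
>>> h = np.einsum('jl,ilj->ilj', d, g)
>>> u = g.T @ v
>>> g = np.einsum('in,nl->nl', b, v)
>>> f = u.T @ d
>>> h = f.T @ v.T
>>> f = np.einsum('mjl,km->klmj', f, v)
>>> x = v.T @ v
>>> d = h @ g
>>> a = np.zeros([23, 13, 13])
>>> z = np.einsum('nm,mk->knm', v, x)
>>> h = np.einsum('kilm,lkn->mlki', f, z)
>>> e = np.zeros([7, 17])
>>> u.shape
(23, 7, 17)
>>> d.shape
(7, 7, 17)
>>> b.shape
(23, 13)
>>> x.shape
(17, 17)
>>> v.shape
(13, 17)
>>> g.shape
(13, 17)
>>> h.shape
(7, 17, 13, 7)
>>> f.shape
(13, 7, 17, 7)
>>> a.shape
(23, 13, 13)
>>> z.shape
(17, 13, 17)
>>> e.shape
(7, 17)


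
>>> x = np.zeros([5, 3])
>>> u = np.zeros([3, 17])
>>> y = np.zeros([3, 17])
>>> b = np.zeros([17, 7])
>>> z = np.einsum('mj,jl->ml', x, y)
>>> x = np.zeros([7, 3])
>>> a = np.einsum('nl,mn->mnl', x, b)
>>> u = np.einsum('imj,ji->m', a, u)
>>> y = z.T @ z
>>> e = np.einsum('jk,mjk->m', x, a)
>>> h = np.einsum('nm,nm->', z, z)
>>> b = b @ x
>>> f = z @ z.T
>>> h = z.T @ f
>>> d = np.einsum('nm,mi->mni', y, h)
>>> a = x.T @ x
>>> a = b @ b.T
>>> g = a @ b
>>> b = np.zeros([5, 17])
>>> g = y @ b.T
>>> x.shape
(7, 3)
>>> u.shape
(7,)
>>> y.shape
(17, 17)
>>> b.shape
(5, 17)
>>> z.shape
(5, 17)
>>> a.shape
(17, 17)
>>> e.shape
(17,)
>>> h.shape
(17, 5)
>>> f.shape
(5, 5)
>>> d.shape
(17, 17, 5)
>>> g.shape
(17, 5)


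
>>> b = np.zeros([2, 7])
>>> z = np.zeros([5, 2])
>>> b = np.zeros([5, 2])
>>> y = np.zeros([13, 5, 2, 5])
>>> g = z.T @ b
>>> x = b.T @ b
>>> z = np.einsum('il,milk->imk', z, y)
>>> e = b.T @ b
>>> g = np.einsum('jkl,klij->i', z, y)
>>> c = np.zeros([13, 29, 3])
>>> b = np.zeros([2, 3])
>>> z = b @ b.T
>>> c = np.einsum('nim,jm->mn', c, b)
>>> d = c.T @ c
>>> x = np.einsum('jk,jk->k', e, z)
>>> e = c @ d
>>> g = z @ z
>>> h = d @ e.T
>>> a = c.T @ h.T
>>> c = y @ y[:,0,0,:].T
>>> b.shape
(2, 3)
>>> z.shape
(2, 2)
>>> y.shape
(13, 5, 2, 5)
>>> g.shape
(2, 2)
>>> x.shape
(2,)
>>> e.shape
(3, 13)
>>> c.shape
(13, 5, 2, 13)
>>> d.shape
(13, 13)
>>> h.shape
(13, 3)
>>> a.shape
(13, 13)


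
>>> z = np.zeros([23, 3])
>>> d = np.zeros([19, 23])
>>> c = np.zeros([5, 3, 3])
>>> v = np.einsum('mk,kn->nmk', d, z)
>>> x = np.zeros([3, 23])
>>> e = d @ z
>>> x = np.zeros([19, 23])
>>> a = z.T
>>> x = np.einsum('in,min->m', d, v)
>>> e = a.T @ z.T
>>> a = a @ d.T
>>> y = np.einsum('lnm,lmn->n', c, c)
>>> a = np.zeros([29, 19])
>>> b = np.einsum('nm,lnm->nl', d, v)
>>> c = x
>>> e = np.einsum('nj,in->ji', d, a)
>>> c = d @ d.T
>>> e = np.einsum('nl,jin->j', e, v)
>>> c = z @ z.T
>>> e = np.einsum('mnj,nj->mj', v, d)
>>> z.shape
(23, 3)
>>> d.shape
(19, 23)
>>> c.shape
(23, 23)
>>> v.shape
(3, 19, 23)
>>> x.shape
(3,)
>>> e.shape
(3, 23)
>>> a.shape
(29, 19)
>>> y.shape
(3,)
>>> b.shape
(19, 3)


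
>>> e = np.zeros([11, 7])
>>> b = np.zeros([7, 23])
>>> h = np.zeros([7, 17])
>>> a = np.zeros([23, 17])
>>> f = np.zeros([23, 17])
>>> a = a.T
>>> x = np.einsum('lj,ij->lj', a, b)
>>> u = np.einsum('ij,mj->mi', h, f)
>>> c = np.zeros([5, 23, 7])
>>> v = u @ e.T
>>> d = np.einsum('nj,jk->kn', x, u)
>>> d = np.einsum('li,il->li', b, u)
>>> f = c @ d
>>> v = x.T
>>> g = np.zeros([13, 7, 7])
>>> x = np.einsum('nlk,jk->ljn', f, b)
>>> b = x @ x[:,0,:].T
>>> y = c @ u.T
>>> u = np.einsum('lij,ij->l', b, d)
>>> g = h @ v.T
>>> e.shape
(11, 7)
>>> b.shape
(23, 7, 23)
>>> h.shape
(7, 17)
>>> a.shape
(17, 23)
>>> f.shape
(5, 23, 23)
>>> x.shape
(23, 7, 5)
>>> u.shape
(23,)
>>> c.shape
(5, 23, 7)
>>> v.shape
(23, 17)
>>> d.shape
(7, 23)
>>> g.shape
(7, 23)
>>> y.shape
(5, 23, 23)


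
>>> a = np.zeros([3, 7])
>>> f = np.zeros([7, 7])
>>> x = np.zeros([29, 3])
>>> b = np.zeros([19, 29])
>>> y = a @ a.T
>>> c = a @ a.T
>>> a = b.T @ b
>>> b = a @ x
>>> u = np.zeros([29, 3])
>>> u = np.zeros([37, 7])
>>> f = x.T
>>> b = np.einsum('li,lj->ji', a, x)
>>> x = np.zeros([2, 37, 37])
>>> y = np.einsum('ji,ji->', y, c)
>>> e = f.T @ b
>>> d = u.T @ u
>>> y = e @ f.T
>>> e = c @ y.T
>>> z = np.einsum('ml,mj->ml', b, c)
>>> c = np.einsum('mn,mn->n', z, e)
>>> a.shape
(29, 29)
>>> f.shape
(3, 29)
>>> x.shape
(2, 37, 37)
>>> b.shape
(3, 29)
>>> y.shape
(29, 3)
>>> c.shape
(29,)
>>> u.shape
(37, 7)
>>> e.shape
(3, 29)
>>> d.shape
(7, 7)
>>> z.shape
(3, 29)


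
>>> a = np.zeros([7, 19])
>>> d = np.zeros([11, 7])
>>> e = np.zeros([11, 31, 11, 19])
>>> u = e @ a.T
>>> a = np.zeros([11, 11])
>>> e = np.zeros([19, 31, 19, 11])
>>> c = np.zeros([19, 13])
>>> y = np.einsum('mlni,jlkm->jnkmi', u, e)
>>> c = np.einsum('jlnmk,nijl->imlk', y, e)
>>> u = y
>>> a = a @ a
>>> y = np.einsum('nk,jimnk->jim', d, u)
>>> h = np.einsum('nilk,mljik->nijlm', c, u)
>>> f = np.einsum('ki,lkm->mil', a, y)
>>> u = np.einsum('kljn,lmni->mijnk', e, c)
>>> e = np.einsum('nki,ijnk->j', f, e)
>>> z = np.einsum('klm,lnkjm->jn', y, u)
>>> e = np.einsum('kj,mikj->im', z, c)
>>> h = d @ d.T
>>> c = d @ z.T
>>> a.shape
(11, 11)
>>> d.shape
(11, 7)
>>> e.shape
(11, 31)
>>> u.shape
(11, 7, 19, 11, 19)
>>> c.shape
(11, 11)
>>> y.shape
(19, 11, 19)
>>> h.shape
(11, 11)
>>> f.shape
(19, 11, 19)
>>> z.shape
(11, 7)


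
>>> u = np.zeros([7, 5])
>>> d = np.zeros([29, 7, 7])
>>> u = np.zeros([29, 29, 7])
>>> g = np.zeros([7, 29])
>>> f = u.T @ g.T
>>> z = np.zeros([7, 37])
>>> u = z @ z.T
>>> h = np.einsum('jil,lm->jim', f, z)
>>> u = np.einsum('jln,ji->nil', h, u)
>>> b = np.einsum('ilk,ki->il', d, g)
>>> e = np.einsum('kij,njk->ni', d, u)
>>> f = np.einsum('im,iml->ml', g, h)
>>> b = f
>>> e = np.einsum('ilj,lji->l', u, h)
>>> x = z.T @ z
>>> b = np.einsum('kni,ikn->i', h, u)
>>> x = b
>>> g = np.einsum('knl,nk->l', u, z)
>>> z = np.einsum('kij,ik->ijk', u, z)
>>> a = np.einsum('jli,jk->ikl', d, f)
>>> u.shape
(37, 7, 29)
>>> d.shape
(29, 7, 7)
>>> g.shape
(29,)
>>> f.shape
(29, 37)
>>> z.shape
(7, 29, 37)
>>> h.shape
(7, 29, 37)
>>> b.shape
(37,)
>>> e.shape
(7,)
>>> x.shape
(37,)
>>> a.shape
(7, 37, 7)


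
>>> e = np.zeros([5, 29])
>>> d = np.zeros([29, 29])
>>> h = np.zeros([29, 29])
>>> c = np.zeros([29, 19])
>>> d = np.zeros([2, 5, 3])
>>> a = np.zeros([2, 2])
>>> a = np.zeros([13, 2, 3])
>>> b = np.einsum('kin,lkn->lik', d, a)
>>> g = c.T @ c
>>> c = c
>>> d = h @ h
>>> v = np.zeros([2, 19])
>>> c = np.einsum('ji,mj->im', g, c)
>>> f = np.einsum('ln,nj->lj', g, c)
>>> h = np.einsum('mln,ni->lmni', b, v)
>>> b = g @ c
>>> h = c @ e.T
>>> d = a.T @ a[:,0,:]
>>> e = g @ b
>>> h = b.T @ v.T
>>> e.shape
(19, 29)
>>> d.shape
(3, 2, 3)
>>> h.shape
(29, 2)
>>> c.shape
(19, 29)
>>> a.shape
(13, 2, 3)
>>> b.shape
(19, 29)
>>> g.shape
(19, 19)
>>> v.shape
(2, 19)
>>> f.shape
(19, 29)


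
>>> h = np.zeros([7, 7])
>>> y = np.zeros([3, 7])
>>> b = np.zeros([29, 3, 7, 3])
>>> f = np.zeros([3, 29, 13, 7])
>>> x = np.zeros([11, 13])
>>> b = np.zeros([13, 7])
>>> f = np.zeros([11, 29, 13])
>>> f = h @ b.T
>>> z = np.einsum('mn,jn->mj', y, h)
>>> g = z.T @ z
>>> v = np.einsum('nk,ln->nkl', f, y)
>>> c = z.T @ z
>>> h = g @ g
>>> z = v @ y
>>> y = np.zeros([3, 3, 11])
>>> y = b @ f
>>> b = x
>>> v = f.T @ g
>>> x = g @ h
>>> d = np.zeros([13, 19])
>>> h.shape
(7, 7)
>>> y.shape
(13, 13)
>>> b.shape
(11, 13)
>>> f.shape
(7, 13)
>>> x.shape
(7, 7)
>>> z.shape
(7, 13, 7)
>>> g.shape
(7, 7)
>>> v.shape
(13, 7)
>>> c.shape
(7, 7)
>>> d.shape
(13, 19)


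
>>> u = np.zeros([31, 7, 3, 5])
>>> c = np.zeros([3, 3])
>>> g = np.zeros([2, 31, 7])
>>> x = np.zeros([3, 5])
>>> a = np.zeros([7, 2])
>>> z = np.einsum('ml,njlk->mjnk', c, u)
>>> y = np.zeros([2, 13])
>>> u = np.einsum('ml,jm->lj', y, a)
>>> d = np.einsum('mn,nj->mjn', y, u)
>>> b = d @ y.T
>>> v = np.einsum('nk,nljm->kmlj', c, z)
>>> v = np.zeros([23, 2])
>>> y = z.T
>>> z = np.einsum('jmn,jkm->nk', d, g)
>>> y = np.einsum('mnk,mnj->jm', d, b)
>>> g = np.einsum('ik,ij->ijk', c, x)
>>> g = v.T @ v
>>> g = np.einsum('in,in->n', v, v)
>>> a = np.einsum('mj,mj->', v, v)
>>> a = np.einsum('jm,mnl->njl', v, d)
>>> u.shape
(13, 7)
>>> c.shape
(3, 3)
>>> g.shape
(2,)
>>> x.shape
(3, 5)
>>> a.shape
(7, 23, 13)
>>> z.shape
(13, 31)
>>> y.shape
(2, 2)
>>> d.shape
(2, 7, 13)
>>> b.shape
(2, 7, 2)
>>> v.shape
(23, 2)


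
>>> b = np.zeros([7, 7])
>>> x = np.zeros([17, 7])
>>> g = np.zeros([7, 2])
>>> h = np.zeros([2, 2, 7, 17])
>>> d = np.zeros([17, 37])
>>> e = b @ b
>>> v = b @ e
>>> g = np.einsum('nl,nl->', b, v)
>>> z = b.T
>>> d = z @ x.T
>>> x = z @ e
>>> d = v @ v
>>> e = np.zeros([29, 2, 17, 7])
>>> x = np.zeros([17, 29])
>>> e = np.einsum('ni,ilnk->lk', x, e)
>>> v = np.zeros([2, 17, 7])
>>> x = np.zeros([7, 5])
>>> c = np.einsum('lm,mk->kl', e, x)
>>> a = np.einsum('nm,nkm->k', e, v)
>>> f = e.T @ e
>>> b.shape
(7, 7)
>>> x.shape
(7, 5)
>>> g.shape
()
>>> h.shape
(2, 2, 7, 17)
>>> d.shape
(7, 7)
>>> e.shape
(2, 7)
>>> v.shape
(2, 17, 7)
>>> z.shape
(7, 7)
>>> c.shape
(5, 2)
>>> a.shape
(17,)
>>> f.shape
(7, 7)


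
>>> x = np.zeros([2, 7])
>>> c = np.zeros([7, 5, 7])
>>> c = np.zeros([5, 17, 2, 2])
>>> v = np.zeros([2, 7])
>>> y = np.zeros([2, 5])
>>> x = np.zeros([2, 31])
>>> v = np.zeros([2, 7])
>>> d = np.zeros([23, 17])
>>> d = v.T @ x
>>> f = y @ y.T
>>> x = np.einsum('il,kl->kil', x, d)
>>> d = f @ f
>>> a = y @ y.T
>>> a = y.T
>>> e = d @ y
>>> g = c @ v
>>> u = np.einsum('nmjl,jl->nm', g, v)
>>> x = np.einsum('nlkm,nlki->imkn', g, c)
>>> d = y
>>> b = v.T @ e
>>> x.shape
(2, 7, 2, 5)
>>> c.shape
(5, 17, 2, 2)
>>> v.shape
(2, 7)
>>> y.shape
(2, 5)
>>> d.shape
(2, 5)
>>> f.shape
(2, 2)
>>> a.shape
(5, 2)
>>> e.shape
(2, 5)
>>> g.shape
(5, 17, 2, 7)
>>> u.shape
(5, 17)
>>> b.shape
(7, 5)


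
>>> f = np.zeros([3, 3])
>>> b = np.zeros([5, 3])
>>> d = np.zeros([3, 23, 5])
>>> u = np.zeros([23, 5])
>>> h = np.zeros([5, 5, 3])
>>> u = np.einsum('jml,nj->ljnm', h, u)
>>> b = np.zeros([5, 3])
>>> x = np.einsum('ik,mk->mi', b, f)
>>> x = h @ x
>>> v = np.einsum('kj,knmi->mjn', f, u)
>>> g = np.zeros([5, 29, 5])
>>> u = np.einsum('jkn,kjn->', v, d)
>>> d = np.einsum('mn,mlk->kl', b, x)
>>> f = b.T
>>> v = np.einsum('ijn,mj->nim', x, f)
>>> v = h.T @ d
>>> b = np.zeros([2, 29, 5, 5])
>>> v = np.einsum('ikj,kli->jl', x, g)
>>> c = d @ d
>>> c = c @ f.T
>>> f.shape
(3, 5)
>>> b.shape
(2, 29, 5, 5)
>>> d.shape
(5, 5)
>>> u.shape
()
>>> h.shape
(5, 5, 3)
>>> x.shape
(5, 5, 5)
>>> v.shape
(5, 29)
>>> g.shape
(5, 29, 5)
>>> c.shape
(5, 3)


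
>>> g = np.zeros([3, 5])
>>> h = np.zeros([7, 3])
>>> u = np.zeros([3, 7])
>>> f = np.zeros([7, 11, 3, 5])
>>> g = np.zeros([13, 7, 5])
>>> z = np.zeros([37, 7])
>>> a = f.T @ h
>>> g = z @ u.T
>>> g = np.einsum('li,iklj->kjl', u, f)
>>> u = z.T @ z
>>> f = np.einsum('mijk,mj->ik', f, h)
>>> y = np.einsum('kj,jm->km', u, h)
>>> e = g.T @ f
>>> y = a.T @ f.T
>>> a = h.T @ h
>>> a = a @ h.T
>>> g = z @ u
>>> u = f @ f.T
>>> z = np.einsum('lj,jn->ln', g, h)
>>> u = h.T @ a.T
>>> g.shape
(37, 7)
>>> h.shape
(7, 3)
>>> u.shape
(3, 3)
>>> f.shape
(11, 5)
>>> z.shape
(37, 3)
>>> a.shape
(3, 7)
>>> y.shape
(3, 11, 3, 11)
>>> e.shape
(3, 5, 5)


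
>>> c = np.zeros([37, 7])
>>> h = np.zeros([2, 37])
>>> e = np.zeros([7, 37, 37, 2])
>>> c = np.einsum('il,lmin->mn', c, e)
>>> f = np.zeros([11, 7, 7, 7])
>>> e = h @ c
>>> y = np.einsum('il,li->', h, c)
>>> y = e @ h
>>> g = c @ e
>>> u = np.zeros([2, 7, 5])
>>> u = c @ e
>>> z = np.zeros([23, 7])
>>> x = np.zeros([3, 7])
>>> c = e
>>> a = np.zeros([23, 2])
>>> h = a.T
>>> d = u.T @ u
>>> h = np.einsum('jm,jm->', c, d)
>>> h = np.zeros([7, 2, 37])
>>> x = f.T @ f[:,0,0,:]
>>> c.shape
(2, 2)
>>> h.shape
(7, 2, 37)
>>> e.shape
(2, 2)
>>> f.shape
(11, 7, 7, 7)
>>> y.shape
(2, 37)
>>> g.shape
(37, 2)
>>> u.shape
(37, 2)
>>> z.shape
(23, 7)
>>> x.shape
(7, 7, 7, 7)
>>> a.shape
(23, 2)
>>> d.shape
(2, 2)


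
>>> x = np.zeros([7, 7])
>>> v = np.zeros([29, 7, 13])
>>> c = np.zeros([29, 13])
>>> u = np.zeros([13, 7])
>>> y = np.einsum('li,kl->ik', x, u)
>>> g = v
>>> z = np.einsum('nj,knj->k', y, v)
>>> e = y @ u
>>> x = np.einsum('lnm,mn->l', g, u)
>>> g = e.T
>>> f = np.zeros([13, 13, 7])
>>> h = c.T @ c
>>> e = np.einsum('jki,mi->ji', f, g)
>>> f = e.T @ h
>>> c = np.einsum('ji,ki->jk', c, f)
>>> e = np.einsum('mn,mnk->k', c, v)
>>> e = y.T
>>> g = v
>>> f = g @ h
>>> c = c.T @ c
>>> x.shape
(29,)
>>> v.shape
(29, 7, 13)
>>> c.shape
(7, 7)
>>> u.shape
(13, 7)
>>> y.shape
(7, 13)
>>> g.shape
(29, 7, 13)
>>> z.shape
(29,)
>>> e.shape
(13, 7)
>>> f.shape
(29, 7, 13)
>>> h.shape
(13, 13)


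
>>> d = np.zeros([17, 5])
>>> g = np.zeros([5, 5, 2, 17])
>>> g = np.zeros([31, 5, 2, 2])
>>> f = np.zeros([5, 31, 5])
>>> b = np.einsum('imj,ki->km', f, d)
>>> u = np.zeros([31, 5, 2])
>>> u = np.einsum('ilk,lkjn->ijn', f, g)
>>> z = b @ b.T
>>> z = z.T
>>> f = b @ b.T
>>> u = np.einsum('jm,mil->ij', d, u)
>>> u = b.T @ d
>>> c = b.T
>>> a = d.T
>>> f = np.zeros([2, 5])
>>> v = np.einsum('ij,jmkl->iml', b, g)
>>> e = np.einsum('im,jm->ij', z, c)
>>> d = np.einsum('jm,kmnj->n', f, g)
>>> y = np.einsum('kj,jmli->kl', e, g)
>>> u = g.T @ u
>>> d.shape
(2,)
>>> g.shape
(31, 5, 2, 2)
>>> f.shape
(2, 5)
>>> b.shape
(17, 31)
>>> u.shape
(2, 2, 5, 5)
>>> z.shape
(17, 17)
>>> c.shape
(31, 17)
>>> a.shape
(5, 17)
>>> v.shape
(17, 5, 2)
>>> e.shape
(17, 31)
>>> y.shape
(17, 2)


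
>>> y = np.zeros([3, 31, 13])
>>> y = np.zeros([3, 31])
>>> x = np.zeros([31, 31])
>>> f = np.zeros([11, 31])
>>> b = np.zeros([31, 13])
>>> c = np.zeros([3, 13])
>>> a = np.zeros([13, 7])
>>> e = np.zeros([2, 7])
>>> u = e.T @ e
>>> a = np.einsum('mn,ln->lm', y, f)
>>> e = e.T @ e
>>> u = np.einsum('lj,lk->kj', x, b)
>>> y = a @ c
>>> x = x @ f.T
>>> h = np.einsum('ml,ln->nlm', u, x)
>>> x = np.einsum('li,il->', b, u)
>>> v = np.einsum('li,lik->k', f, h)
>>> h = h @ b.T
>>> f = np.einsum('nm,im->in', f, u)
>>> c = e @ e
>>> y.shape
(11, 13)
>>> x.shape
()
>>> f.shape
(13, 11)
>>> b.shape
(31, 13)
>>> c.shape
(7, 7)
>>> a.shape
(11, 3)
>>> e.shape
(7, 7)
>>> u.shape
(13, 31)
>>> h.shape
(11, 31, 31)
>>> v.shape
(13,)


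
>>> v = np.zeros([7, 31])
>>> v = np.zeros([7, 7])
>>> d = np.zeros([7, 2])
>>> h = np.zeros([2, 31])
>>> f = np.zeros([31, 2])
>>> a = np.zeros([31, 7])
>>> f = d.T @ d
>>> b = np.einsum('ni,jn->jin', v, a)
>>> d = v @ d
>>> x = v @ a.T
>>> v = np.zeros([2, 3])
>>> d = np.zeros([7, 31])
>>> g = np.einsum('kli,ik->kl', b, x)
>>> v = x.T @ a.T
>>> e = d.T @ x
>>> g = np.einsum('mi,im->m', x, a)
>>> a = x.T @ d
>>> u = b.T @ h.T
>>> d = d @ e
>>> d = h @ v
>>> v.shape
(31, 31)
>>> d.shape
(2, 31)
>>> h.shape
(2, 31)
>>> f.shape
(2, 2)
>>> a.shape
(31, 31)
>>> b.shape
(31, 7, 7)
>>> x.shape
(7, 31)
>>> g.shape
(7,)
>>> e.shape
(31, 31)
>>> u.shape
(7, 7, 2)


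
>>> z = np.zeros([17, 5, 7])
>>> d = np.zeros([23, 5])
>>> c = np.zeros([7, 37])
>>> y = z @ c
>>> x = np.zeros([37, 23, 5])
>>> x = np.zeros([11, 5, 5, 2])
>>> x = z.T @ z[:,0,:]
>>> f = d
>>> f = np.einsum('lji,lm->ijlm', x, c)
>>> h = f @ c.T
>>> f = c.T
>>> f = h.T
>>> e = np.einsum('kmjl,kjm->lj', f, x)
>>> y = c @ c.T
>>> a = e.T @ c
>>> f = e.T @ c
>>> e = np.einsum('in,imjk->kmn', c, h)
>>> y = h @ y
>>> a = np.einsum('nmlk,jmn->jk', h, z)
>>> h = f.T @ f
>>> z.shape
(17, 5, 7)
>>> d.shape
(23, 5)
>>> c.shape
(7, 37)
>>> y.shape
(7, 5, 7, 7)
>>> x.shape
(7, 5, 7)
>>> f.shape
(5, 37)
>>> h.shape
(37, 37)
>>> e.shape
(7, 5, 37)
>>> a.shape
(17, 7)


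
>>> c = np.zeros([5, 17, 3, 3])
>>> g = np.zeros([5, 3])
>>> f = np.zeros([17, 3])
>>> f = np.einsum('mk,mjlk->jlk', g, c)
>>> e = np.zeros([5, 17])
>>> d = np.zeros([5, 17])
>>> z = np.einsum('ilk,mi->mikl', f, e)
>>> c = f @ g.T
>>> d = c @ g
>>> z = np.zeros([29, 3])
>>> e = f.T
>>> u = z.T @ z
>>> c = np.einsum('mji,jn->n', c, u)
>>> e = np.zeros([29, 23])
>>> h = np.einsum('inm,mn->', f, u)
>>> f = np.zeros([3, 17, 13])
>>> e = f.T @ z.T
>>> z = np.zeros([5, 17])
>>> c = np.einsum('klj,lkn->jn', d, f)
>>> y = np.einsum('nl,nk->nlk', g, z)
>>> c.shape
(3, 13)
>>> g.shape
(5, 3)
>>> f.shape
(3, 17, 13)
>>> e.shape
(13, 17, 29)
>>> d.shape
(17, 3, 3)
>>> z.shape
(5, 17)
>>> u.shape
(3, 3)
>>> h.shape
()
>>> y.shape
(5, 3, 17)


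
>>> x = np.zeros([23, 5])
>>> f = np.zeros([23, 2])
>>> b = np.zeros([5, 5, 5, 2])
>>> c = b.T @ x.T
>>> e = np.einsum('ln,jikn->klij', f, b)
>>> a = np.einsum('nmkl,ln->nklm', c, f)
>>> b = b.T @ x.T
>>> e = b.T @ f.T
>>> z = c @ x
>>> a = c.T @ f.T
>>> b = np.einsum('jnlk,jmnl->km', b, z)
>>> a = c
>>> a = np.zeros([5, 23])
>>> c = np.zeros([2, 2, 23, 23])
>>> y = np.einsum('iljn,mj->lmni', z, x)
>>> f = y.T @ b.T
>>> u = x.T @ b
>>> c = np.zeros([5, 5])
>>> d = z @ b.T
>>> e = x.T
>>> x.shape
(23, 5)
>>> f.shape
(2, 5, 23, 23)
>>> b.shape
(23, 5)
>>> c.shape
(5, 5)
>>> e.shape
(5, 23)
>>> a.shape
(5, 23)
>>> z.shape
(2, 5, 5, 5)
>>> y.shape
(5, 23, 5, 2)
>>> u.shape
(5, 5)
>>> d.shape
(2, 5, 5, 23)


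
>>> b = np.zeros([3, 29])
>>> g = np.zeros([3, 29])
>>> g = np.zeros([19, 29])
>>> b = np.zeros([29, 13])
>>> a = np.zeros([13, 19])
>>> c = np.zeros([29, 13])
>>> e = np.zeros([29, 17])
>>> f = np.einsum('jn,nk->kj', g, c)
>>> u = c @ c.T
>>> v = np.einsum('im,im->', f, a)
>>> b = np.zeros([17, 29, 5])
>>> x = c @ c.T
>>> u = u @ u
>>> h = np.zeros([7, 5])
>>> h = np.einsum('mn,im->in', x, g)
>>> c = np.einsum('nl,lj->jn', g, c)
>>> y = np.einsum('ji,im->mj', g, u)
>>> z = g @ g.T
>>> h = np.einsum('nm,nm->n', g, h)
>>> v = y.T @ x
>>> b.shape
(17, 29, 5)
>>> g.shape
(19, 29)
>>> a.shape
(13, 19)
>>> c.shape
(13, 19)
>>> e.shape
(29, 17)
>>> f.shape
(13, 19)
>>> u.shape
(29, 29)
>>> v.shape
(19, 29)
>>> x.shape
(29, 29)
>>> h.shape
(19,)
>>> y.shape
(29, 19)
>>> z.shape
(19, 19)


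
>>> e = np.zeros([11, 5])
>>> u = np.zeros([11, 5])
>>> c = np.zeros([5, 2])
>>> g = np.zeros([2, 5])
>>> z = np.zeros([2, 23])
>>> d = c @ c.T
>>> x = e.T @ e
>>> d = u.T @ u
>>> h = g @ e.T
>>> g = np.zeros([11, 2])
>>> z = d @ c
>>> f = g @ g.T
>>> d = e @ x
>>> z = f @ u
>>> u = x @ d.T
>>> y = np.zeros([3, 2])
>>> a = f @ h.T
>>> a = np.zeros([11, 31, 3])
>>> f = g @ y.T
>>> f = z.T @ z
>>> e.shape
(11, 5)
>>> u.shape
(5, 11)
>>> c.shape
(5, 2)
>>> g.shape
(11, 2)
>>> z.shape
(11, 5)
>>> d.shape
(11, 5)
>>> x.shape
(5, 5)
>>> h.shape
(2, 11)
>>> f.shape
(5, 5)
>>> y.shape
(3, 2)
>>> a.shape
(11, 31, 3)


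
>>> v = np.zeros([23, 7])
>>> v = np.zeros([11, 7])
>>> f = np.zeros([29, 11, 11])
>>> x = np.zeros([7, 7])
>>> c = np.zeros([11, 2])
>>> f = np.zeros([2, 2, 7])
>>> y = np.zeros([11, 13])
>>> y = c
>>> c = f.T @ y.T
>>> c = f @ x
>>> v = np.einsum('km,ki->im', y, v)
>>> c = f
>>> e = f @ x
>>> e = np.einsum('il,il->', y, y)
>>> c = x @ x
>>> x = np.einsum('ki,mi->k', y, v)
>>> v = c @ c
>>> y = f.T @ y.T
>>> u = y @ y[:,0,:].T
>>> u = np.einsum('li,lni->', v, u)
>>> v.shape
(7, 7)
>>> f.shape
(2, 2, 7)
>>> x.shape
(11,)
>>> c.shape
(7, 7)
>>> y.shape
(7, 2, 11)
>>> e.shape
()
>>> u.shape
()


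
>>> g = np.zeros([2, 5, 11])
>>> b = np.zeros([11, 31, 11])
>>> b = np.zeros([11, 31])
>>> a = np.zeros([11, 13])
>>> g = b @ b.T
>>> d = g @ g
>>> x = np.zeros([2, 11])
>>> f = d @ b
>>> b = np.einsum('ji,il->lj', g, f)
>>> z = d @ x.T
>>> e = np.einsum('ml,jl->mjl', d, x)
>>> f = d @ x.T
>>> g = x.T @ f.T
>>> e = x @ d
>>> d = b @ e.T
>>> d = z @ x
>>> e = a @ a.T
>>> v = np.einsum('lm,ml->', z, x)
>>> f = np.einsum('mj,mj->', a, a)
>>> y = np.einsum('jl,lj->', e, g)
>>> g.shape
(11, 11)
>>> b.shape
(31, 11)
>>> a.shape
(11, 13)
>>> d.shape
(11, 11)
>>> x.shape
(2, 11)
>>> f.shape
()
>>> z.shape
(11, 2)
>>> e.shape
(11, 11)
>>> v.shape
()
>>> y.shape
()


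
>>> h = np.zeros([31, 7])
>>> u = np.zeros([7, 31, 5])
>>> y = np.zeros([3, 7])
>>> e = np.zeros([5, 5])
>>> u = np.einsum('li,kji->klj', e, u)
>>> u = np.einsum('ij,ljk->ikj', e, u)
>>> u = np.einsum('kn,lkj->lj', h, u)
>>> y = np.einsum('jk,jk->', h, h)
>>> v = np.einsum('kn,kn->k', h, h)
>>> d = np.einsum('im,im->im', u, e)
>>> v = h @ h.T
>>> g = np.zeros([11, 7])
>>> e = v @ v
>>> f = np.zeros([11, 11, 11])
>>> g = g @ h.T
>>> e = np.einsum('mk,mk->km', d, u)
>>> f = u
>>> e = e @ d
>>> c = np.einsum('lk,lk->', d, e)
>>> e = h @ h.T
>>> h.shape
(31, 7)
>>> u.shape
(5, 5)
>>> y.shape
()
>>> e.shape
(31, 31)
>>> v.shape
(31, 31)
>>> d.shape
(5, 5)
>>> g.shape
(11, 31)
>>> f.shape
(5, 5)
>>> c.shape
()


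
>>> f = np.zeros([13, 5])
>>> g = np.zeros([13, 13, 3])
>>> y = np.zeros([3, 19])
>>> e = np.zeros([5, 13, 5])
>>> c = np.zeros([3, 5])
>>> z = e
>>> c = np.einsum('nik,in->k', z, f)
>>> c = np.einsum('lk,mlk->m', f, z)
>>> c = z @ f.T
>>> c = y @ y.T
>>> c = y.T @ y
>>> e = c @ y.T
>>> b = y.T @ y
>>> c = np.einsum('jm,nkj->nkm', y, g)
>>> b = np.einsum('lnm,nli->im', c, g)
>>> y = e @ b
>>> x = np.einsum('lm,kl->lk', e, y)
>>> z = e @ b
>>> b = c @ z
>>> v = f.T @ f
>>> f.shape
(13, 5)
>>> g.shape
(13, 13, 3)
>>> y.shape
(19, 19)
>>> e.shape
(19, 3)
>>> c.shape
(13, 13, 19)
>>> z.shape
(19, 19)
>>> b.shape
(13, 13, 19)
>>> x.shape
(19, 19)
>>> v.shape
(5, 5)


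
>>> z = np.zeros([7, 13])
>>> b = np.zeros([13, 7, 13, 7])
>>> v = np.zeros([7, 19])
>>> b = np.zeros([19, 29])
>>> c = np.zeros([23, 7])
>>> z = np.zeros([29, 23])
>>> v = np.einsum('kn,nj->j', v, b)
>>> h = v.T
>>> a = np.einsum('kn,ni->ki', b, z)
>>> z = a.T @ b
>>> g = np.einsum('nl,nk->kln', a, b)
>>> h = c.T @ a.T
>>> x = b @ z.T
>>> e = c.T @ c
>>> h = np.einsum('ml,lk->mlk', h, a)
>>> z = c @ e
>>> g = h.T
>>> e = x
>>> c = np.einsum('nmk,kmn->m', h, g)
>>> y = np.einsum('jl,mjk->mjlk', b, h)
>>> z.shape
(23, 7)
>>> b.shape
(19, 29)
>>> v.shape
(29,)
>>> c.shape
(19,)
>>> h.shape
(7, 19, 23)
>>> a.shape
(19, 23)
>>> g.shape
(23, 19, 7)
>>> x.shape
(19, 23)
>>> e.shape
(19, 23)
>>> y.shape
(7, 19, 29, 23)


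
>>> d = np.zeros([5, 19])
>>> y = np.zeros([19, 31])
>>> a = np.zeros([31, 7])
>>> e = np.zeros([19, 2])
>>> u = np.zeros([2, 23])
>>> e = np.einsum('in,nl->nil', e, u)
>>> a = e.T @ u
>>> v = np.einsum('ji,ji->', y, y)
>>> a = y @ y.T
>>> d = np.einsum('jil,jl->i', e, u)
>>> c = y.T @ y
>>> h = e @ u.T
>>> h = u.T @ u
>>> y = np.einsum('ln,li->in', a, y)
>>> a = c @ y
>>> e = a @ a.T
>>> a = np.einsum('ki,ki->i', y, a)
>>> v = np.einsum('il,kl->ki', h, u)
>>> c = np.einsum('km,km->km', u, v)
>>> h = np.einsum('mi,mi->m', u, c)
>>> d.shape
(19,)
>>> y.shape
(31, 19)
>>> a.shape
(19,)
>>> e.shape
(31, 31)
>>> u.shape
(2, 23)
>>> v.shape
(2, 23)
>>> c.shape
(2, 23)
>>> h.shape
(2,)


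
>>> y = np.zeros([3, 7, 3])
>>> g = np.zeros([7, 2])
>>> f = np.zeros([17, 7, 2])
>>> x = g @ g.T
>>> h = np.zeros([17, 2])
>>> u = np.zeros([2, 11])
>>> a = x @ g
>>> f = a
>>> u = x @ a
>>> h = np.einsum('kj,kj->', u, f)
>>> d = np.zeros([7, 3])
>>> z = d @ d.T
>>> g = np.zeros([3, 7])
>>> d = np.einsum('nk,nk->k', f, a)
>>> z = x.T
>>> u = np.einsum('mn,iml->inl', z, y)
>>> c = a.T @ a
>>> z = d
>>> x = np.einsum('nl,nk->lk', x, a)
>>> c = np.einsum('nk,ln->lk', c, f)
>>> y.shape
(3, 7, 3)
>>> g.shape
(3, 7)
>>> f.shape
(7, 2)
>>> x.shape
(7, 2)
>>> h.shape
()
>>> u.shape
(3, 7, 3)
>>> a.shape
(7, 2)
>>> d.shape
(2,)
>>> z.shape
(2,)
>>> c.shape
(7, 2)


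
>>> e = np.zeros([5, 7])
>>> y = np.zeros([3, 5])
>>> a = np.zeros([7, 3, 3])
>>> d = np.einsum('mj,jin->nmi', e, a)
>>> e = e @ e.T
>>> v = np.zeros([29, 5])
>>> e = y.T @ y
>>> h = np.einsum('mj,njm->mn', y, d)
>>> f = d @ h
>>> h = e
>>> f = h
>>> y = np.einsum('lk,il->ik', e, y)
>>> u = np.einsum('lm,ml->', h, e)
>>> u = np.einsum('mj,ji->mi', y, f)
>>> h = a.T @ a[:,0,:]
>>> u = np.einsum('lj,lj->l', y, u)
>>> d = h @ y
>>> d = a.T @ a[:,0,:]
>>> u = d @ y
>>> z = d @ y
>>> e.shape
(5, 5)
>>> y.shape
(3, 5)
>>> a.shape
(7, 3, 3)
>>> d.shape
(3, 3, 3)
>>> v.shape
(29, 5)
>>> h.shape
(3, 3, 3)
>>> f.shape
(5, 5)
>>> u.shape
(3, 3, 5)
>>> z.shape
(3, 3, 5)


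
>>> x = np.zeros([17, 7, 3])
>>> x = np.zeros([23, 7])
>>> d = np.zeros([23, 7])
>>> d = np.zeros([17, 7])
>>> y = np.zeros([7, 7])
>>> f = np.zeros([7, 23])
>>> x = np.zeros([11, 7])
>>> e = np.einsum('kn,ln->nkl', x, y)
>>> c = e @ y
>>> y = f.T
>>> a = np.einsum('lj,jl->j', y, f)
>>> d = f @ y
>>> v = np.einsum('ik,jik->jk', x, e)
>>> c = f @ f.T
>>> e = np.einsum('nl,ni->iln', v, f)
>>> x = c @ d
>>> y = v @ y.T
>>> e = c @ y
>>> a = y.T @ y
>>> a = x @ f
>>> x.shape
(7, 7)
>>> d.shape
(7, 7)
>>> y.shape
(7, 23)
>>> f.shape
(7, 23)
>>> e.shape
(7, 23)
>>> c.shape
(7, 7)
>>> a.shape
(7, 23)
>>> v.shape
(7, 7)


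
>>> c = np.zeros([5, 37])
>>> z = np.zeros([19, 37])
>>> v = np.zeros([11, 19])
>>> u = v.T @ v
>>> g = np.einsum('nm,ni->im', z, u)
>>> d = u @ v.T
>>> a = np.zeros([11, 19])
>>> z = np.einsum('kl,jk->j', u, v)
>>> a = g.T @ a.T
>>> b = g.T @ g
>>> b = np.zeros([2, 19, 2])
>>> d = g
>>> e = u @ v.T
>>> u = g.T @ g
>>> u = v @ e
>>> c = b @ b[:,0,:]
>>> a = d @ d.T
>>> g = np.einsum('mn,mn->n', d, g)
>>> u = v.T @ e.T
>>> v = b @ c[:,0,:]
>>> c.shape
(2, 19, 2)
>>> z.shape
(11,)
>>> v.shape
(2, 19, 2)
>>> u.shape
(19, 19)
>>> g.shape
(37,)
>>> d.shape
(19, 37)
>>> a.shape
(19, 19)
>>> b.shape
(2, 19, 2)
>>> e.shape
(19, 11)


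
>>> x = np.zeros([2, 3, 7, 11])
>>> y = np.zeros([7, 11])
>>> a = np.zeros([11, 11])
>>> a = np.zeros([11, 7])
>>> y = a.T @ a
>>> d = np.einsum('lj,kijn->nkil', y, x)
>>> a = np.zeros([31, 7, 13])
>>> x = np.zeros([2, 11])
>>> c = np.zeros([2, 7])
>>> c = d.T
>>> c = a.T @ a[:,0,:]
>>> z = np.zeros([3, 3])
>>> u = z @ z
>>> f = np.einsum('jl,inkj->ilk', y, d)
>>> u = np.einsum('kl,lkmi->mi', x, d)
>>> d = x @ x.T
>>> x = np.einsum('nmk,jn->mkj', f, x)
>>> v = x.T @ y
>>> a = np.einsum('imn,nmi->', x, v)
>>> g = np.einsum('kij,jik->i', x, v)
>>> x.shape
(7, 3, 2)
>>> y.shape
(7, 7)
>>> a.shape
()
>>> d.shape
(2, 2)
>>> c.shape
(13, 7, 13)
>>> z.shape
(3, 3)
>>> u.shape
(3, 7)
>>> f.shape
(11, 7, 3)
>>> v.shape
(2, 3, 7)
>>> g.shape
(3,)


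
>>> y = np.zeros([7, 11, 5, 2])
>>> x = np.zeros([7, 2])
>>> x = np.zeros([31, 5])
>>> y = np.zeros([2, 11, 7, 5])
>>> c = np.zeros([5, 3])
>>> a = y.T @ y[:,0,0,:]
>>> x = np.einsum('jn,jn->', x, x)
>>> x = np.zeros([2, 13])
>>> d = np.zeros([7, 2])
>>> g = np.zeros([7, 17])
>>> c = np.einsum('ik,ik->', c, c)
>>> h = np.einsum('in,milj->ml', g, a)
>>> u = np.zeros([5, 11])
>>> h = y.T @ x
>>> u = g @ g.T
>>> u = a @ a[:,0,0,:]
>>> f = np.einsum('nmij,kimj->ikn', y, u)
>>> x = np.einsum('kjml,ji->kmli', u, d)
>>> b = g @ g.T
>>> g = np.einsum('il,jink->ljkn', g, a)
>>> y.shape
(2, 11, 7, 5)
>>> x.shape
(5, 11, 5, 2)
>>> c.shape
()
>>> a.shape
(5, 7, 11, 5)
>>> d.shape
(7, 2)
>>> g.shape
(17, 5, 5, 11)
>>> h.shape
(5, 7, 11, 13)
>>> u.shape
(5, 7, 11, 5)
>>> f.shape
(7, 5, 2)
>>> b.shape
(7, 7)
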